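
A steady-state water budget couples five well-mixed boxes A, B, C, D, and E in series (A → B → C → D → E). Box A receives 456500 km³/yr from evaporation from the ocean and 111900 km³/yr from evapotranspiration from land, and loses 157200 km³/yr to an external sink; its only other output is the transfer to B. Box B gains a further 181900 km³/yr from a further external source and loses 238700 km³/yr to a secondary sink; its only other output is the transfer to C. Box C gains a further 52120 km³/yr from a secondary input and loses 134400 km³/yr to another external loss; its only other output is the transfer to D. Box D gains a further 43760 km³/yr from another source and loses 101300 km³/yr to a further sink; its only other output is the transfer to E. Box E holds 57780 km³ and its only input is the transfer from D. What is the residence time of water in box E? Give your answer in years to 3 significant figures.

0.269 yr

Box A: F(A→B) = (456500 + 111900) − 157200 = 411200 km³/yr.
Box B: F(B→C) = (411200 + 181900) − 238700 = 354400 km³/yr.
Box C: F(C→D) = (354400 + 52120) − 134400 = 272120 km³/yr.
Box D: F(D→E) = (272120 + 43760) − 101300 = 214580 km³/yr.
Box E throughput = its input = 214580 km³/yr; τ = 57780 / 214580 = 0.2693 yr.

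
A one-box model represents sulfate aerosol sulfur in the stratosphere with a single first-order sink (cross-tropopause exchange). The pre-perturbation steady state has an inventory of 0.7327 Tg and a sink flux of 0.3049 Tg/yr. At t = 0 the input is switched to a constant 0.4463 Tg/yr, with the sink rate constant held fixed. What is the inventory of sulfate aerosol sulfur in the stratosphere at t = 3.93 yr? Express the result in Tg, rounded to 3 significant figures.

1.01 Tg

Residence time τ = M₀/F₀ = 2.403 yr. The eventual steady state is M_∞ = M₀·(F₁/F₀) = 0.7327 × 0.4463/0.3049 = 1.0725 Tg.
The anomaly ΔM(t) = M(t) − M_∞ decays as ΔM₀·e^(−t/τ) with ΔM₀ = 0.7327 − 1.0725 = −0.3398 Tg.
At t = 3.93 yr, e^(−t/τ) = e^(−1.635) = 0.1949, so ΔM = −0.06622 Tg and M = 1.0725 − 0.06622 = 1.0063 Tg.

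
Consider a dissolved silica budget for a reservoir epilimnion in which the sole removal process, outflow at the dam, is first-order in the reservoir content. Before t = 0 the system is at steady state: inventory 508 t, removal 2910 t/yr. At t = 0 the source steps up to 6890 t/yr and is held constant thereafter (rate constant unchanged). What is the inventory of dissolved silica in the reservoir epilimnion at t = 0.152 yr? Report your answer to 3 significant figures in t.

912 t

Residence time τ = M₀/F₀ = 0.1746 yr. The eventual steady state is M_∞ = M₀·(F₁/F₀) = 508 × 6890/2910 = 1202.8 t.
The anomaly ΔM(t) = M(t) − M_∞ decays as ΔM₀·e^(−t/τ) with ΔM₀ = 508 − 1202.8 = −694.8 t.
At t = 0.152 yr, e^(−t/τ) = e^(−0.8707) = 0.4187, so ΔM = −290.9 t and M = 1202.8 − 290.9 = 911.91 t.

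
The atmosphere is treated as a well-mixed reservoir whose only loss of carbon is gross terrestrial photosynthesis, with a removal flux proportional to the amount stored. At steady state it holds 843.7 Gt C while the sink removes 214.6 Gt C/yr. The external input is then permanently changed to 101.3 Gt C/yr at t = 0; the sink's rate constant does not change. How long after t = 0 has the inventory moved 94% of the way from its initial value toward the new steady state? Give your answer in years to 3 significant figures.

τ = M₀/F₀ = 843.7/214.6 = 3.932 yr.
The remaining gap fraction is e^(−t/τ); 94% covered ⇒ e^(−t/τ) = 0.0600.
t = −τ ln(0.0600) = 3.932 × 2.813 = 11.06 yr.

11.1 yr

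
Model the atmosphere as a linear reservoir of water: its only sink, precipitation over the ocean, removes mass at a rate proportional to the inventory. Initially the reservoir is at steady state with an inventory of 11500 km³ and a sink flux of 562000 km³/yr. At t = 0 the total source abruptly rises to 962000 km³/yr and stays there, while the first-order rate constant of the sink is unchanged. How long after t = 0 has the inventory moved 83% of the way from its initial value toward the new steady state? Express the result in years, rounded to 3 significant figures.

0.0363 yr

τ = M₀/F₀ = 11500/562000 = 0.02046 yr.
The remaining gap fraction is e^(−t/τ); 83% covered ⇒ e^(−t/τ) = 0.170.
t = −τ ln(0.170) = 0.02046 × 1.772 = 0.03626 yr.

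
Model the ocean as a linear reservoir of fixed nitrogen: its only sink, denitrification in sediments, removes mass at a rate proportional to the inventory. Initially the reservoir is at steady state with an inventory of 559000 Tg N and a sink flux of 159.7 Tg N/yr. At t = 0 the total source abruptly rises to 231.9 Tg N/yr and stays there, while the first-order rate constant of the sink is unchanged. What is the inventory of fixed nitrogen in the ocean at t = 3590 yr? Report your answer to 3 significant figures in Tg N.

τ = M₀/F₀ = 559000/159.7 = 3500 yr; rate constant k = 1/τ.
New steady state M_∞ = F₁/k = F₁·τ = 231.9 × 3500 = 811720 Tg N.
M(t) = M_∞ + (M₀ − M_∞)·e^(−t/τ); t/τ = 3590/3500 = 1.026, so e^(−t/τ) = 0.3586.
M(t) = 811720 − 252700 × 0.3586 = 721100 Tg N.

721000 Tg N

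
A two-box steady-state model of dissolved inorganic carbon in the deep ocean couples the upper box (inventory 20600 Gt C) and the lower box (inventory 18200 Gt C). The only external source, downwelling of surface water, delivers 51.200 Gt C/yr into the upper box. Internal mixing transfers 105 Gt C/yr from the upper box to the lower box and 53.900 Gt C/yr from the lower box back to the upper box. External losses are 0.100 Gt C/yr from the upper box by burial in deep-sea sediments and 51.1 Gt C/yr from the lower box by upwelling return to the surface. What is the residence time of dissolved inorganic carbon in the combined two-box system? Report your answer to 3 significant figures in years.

For the system as a whole, the A↔B exchange is internal and contributes nothing to the throughput; only the external sinks remove mass.
M_total = 20600 + 18200 = 38800 Gt C.
ΣF_external_out = 0.100 + 51.1 = 51.200 Gt C/yr.
τ = M_total / ΣF_ext = 38800 / 51.200 = 757.8 yr.

758 yr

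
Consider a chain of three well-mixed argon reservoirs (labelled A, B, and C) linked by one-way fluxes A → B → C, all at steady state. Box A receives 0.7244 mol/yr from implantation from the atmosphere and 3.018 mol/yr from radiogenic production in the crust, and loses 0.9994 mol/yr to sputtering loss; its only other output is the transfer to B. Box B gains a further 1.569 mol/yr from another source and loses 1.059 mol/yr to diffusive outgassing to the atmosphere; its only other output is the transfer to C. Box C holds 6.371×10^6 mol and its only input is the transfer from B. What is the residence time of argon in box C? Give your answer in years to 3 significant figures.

1.96×10^6 yr

Box A: F(A→B) = (0.7244 + 3.018) − 0.9994 = 2.7430 mol/yr.
Box B: F(B→C) = (2.7430 + 1.569) − 1.059 = 3.2530 mol/yr.
Box C throughput = its input = 3.2530 mol/yr; τ = 6.371×10^6 / 3.2530 = 1.958×10^6 yr.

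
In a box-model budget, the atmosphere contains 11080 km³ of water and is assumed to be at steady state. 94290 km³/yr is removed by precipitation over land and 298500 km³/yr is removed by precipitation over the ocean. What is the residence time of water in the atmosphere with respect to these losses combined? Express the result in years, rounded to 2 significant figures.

0.028 yr

Total removal = 94290 + 298500 = 392790 km³/yr.
τ = M / ΣF_out = 11080 / 392790 = 0.02821 yr.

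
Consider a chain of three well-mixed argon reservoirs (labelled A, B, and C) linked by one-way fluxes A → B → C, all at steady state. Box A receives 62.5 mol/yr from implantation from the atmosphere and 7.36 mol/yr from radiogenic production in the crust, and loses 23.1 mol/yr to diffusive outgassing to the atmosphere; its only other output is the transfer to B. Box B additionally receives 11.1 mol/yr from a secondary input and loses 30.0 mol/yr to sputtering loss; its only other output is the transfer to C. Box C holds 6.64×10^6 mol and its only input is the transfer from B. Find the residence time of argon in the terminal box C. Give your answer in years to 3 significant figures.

Box A: F(A→B) = (62.5 + 7.36) − 23.1 = 46.760 mol/yr.
Box B: F(B→C) = (46.760 + 11.1) − 30.0 = 27.860 mol/yr.
Box C throughput = its input = 27.860 mol/yr; τ = 6.64×10^6 / 27.860 = 238300 yr.

238000 yr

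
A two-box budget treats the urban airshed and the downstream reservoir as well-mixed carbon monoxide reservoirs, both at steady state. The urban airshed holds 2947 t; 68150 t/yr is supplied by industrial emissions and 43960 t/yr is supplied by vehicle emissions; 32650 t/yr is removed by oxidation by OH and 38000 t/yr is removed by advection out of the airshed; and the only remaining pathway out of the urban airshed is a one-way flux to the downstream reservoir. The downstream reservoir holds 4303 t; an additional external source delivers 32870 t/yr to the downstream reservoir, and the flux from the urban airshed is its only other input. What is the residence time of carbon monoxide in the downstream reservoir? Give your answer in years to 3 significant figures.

0.0579 yr

Balance the urban airshed: ΣF_in = 68150 + 43960 = 112110 t/yr.
Flux to the downstream reservoir = ΣF_in − (32650 + 38000) = 41460 t/yr.
Total input to the downstream reservoir = 41460 + 32870 = 74330 t/yr; at steady state this equals its total output.
τ = M / F = 4303 / 74330 = 0.05789 yr.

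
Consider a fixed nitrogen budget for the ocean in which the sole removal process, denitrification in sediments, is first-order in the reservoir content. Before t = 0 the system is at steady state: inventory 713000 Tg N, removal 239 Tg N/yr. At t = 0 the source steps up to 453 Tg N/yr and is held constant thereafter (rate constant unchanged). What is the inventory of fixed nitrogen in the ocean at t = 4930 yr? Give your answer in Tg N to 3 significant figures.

τ = M₀/F₀ = 713000/239 = 2983 yr; rate constant k = 1/τ.
New steady state M_∞ = F₁/k = F₁·τ = 453 × 2983 = 1.3514×10^6 Tg N.
M(t) = M_∞ + (M₀ − M_∞)·e^(−t/τ); t/τ = 4930/2983 = 1.653, so e^(−t/τ) = 0.1916.
M(t) = 1.3514×10^6 − 638400 × 0.1916 = 1.2291×10^6 Tg N.

1.23×10^6 Tg N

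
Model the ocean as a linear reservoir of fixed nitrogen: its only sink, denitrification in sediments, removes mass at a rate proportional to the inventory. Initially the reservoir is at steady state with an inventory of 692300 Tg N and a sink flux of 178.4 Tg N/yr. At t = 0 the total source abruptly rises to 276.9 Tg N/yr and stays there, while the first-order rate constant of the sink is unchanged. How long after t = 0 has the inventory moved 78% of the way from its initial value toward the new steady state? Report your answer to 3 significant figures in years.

5880 yr

τ = M₀/F₀ = 692300/178.4 = 3881 yr.
The remaining gap fraction is e^(−t/τ); 78% covered ⇒ e^(−t/τ) = 0.220.
t = −τ ln(0.220) = 3881 × 1.514 = 5876 yr.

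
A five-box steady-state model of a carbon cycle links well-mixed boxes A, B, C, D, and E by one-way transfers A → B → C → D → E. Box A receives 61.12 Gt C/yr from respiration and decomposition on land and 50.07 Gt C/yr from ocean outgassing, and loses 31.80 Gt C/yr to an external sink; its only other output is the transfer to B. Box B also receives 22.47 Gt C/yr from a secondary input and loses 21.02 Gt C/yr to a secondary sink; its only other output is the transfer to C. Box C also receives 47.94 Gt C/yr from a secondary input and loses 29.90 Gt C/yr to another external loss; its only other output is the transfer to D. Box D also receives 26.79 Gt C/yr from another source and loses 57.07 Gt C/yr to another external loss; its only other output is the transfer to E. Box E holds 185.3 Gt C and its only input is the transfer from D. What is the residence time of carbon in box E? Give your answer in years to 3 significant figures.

2.70 yr

Box A: F(A→B) = (61.12 + 50.07) − 31.80 = 79.390 Gt C/yr.
Box B: F(B→C) = (79.390 + 22.47) − 21.02 = 80.840 Gt C/yr.
Box C: F(C→D) = (80.840 + 47.94) − 29.90 = 98.880 Gt C/yr.
Box D: F(D→E) = (98.880 + 26.79) − 57.07 = 68.600 Gt C/yr.
Box E throughput = its input = 68.600 Gt C/yr; τ = 185.3 / 68.600 = 2.701 yr.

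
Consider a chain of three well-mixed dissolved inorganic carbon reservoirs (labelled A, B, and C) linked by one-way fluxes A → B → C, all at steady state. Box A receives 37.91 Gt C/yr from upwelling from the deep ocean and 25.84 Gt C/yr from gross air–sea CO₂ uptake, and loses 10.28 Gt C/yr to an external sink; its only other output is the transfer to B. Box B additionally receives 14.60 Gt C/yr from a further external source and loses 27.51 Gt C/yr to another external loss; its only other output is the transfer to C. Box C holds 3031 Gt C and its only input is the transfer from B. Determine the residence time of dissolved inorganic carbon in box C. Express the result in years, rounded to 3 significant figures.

Box A: F(A→B) = (37.91 + 25.84) − 10.28 = 53.470 Gt C/yr.
Box B: F(B→C) = (53.470 + 14.60) − 27.51 = 40.560 Gt C/yr.
Box C throughput = its input = 40.560 Gt C/yr; τ = 3031 / 40.560 = 74.73 yr.

74.7 yr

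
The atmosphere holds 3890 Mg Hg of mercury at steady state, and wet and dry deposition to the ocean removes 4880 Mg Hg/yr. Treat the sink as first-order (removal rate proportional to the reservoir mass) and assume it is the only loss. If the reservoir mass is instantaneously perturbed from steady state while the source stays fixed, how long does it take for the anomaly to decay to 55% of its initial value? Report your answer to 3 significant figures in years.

For a linear reservoir the anomaly decays as exp(−t/τ) with τ = M/F = 3890/4880 = 0.7971 yr.
exp(−t/τ) = 0.55 ⇒ t = −τ ln(0.55) = 0.7971 × 0.5978 = 0.4766 yr.

0.477 yr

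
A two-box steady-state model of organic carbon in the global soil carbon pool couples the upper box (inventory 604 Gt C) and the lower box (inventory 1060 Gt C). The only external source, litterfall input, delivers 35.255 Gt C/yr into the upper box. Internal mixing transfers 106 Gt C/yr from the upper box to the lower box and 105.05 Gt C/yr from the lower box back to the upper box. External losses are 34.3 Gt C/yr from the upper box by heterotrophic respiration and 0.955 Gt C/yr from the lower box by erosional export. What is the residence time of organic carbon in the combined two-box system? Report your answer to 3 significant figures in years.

47.2 yr

Residence time in the combined system uses the total inventory and the total *external* removal — internal exchanges between the two boxes cancel.
M_total = 604 + 1060 = 1664.0 Gt C.
ΣF_external_out = 34.3 + 0.955 = 35.255 Gt C/yr.
τ = M_total / ΣF_ext = 1664.0 / 35.255 = 47.20 yr.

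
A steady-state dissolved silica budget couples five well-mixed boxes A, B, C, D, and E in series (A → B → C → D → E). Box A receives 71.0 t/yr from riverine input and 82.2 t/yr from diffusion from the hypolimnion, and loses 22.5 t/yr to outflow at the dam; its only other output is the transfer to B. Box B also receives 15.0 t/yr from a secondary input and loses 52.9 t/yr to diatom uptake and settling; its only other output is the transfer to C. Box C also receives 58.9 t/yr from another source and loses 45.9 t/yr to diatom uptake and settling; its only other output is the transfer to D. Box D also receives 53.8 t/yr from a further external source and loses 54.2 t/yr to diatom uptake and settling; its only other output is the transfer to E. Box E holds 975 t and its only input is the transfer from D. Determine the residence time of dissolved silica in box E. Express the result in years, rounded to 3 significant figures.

Box A: F(A→B) = (71.0 + 82.2) − 22.5 = 130.70 t/yr.
Box B: F(B→C) = (130.70 + 15.0) − 52.9 = 92.800 t/yr.
Box C: F(C→D) = (92.800 + 58.9) − 45.9 = 105.80 t/yr.
Box D: F(D→E) = (105.80 + 53.8) − 54.2 = 105.40 t/yr.
Box E throughput = its input = 105.40 t/yr; τ = 975 / 105.40 = 9.250 yr.

9.25 yr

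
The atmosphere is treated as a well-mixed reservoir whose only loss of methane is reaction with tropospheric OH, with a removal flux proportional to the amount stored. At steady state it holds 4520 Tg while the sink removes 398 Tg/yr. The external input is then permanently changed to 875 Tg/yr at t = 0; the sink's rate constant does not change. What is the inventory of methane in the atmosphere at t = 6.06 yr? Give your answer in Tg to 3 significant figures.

Residence time τ = M₀/F₀ = 11.36 yr. The eventual steady state is M_∞ = M₀·(F₁/F₀) = 4520 × 875/398 = 9937.2 Tg.
The anomaly ΔM(t) = M(t) − M_∞ decays as ΔM₀·e^(−t/τ) with ΔM₀ = 4520 − 9937.2 = −5417 Tg.
At t = 6.06 yr, e^(−t/τ) = e^(−0.5336) = 0.5865, so ΔM = −3177 Tg and M = 9937.2 − 3177 = 6760.1 Tg.

6760 Tg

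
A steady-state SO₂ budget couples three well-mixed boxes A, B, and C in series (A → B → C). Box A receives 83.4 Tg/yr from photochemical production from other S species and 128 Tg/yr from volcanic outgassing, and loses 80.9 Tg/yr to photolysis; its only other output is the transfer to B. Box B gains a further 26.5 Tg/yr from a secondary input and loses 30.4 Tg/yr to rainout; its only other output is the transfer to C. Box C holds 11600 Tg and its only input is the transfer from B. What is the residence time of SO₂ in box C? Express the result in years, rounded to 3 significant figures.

Box A: F(A→B) = (83.4 + 128) − 80.9 = 130.50 Tg/yr.
Box B: F(B→C) = (130.50 + 26.5) − 30.4 = 126.60 Tg/yr.
Box C throughput = its input = 126.60 Tg/yr; τ = 11600 / 126.60 = 91.63 yr.

91.6 yr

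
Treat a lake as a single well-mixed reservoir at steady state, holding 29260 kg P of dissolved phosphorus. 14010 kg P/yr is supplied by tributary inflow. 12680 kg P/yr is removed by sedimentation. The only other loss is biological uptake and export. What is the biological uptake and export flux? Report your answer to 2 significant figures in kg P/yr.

1300 kg P/yr

At steady state ΣF_in = ΣF_out.
ΣF_in = 14010 kg P/yr.
Biological uptake and export flux = ΣF_in − (12680) = 14010 − 12680 = 1330 kg P/yr.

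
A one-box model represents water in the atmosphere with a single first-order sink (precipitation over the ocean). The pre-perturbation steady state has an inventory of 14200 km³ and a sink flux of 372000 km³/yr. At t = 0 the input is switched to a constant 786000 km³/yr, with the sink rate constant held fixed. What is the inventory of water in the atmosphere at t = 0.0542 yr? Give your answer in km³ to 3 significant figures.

26200 km³

The sink rate constant is k = F₀/M₀ = 372000/14200 = 26.20 yr⁻¹.
Solving dM/dt = F₁ − kM with M(0) = M₀ gives M(t) = F₁/k + (M₀ − F₁/k)·e^(−kt).
F₁/k = 786000/26.20 = 30003 km³; kt = 26.20 × 0.0542 = 1.420, e^(−kt) = 0.2417.
M(0.0542) = 30003 + (14200 − 30003) × 0.2417 = 30003 − 3820 = 26183 km³.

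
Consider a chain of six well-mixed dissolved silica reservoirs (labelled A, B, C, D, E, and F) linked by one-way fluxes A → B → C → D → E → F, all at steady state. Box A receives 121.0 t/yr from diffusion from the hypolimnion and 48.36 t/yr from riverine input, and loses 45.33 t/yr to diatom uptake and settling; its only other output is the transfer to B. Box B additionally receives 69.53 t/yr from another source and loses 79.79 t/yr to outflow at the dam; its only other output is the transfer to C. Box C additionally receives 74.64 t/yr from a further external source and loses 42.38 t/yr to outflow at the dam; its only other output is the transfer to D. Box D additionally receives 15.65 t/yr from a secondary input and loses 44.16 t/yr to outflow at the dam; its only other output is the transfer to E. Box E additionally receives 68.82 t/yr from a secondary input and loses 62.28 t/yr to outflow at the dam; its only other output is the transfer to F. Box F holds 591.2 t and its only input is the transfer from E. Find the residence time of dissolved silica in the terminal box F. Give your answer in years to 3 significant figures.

Box A: F(A→B) = (121.0 + 48.36) − 45.33 = 124.03 t/yr.
Box B: F(B→C) = (124.03 + 69.53) − 79.79 = 113.77 t/yr.
Box C: F(C→D) = (113.77 + 74.64) − 42.38 = 146.03 t/yr.
Box D: F(D→E) = (146.03 + 15.65) − 44.16 = 117.52 t/yr.
Box E: F(E→F) = (117.52 + 68.82) − 62.28 = 124.06 t/yr.
Box F throughput = its input = 124.06 t/yr; τ = 591.2 / 124.06 = 4.765 yr.

4.77 yr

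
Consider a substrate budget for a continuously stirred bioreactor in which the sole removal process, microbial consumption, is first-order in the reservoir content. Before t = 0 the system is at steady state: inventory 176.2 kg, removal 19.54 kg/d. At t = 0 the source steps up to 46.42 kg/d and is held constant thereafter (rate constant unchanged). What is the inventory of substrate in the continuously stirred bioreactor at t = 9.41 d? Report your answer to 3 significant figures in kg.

τ = M₀/F₀ = 176.2/19.54 = 9.017 d; rate constant k = 1/τ.
New steady state M_∞ = F₁/k = F₁·τ = 46.42 × 9.017 = 418.59 kg.
M(t) = M_∞ + (M₀ − M_∞)·e^(−t/τ); t/τ = 9.41/9.017 = 1.044, so e^(−t/τ) = 0.3522.
M(t) = 418.59 − 242.4 × 0.3522 = 333.22 kg.

333 kg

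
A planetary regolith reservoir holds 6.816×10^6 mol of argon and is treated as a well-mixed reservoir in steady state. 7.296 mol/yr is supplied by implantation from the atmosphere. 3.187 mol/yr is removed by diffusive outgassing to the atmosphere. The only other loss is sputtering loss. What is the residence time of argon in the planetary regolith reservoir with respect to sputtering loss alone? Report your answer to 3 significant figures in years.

1.66×10^6 yr

At steady state ΣF_in = ΣF_out.
ΣF_in = 7.2960 mol/yr.
Sputtering loss flux = ΣF_in − (3.187) = 7.2960 − 3.187 = 4.109 mol/yr.
τ = M / F = 6.816×10^6 / 4.109 = 1.659×10^6 yr.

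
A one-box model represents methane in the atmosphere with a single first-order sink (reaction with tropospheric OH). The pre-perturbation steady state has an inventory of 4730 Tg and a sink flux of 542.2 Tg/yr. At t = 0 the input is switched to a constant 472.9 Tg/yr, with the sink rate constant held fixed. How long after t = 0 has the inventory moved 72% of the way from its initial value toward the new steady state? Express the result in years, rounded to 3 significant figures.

11.1 yr

τ = M₀/F₀ = 4730/542.2 = 8.724 yr.
The remaining gap fraction is e^(−t/τ); 72% covered ⇒ e^(−t/τ) = 0.280.
t = −τ ln(0.280) = 8.724 × 1.273 = 11.10 yr.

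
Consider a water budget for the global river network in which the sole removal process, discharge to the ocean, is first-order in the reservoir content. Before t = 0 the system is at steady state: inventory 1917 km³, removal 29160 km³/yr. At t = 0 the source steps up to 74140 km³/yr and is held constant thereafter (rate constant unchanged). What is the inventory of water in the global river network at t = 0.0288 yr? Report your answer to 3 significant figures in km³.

The sink rate constant is k = F₀/M₀ = 29160/1917 = 15.21 yr⁻¹.
Solving dM/dt = F₁ − kM with M(0) = M₀ gives M(t) = F₁/k + (M₀ − F₁/k)·e^(−kt).
F₁/k = 74140/15.21 = 4874.0 km³; kt = 15.21 × 0.0288 = 0.4381, e^(−kt) = 0.6453.
M(0.0288) = 4874.0 + (1917 − 4874.0) × 0.6453 = 4874.0 − 1908 = 2965.9 km³.

2970 km³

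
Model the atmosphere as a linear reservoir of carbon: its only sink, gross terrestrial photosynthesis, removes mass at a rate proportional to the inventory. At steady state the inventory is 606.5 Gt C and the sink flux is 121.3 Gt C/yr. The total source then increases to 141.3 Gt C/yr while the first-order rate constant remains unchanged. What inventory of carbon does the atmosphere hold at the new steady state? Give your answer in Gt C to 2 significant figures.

Rate constant k = F/M = 121.3 / 606.5 = 0.2000 yr⁻¹.
At the new steady state, source = k·M_new ⇒ M_new = 141.3 / 0.2000 = 706.5 Gt C.
(Equivalently M_new = M × F_new/F_old = 606.5 × 141.3/121.3.)

710 Gt C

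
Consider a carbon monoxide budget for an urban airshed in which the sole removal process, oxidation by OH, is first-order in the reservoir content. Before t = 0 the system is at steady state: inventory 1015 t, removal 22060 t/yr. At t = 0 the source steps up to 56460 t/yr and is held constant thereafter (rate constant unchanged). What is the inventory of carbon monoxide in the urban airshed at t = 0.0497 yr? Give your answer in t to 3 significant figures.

2060 t

τ = M₀/F₀ = 1015/22060 = 0.04601 yr; rate constant k = 1/τ.
New steady state M_∞ = F₁/k = F₁·τ = 56460 × 0.04601 = 2597.8 t.
M(t) = M_∞ + (M₀ − M_∞)·e^(−t/τ); t/τ = 0.0497/0.04601 = 1.080, so e^(−t/τ) = 0.3395.
M(t) = 2597.8 − 1583 × 0.3395 = 2060.4 t.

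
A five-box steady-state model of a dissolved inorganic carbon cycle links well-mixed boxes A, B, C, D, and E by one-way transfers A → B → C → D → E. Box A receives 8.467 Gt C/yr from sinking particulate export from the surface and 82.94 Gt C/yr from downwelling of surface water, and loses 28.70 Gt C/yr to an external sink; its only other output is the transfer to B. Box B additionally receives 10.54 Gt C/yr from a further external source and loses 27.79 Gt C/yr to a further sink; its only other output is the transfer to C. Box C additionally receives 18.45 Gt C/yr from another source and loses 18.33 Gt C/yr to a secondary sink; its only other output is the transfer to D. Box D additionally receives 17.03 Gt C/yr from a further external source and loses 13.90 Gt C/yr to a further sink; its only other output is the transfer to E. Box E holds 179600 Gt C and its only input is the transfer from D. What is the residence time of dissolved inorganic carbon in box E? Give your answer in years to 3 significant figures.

3690 yr

Box A: F(A→B) = (8.467 + 82.94) − 28.70 = 62.707 Gt C/yr.
Box B: F(B→C) = (62.707 + 10.54) − 27.79 = 45.457 Gt C/yr.
Box C: F(C→D) = (45.457 + 18.45) − 18.33 = 45.577 Gt C/yr.
Box D: F(D→E) = (45.577 + 17.03) − 13.90 = 48.707 Gt C/yr.
Box E throughput = its input = 48.707 Gt C/yr; τ = 179600 / 48.707 = 3687 yr.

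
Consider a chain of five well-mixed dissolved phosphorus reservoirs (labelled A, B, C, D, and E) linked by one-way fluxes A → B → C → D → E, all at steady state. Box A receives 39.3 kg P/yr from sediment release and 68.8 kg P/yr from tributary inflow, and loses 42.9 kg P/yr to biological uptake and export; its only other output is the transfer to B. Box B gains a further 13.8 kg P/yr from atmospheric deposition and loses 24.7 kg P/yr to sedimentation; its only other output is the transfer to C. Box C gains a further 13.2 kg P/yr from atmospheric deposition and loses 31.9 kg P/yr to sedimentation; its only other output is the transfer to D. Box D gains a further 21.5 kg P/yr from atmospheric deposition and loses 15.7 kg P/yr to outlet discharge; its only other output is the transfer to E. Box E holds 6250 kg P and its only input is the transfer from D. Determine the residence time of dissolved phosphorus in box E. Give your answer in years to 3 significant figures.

151 yr

Box A: F(A→B) = (39.3 + 68.8) − 42.9 = 65.200 kg P/yr.
Box B: F(B→C) = (65.200 + 13.8) − 24.7 = 54.300 kg P/yr.
Box C: F(C→D) = (54.300 + 13.2) − 31.9 = 35.600 kg P/yr.
Box D: F(D→E) = (35.600 + 21.5) − 15.7 = 41.400 kg P/yr.
Box E throughput = its input = 41.400 kg P/yr; τ = 6250 / 41.400 = 151.0 yr.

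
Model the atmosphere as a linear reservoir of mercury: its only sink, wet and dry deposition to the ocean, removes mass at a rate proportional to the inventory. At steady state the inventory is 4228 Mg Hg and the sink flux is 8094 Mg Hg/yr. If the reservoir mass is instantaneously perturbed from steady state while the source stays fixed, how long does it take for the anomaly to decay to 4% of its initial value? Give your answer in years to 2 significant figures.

1.7 yr

For a linear reservoir the anomaly decays as exp(−t/τ) with τ = M/F = 4228/8094 = 0.5224 yr.
exp(−t/τ) = 0.04 ⇒ t = −τ ln(0.04) = 0.5224 × 3.219 = 1.681 yr.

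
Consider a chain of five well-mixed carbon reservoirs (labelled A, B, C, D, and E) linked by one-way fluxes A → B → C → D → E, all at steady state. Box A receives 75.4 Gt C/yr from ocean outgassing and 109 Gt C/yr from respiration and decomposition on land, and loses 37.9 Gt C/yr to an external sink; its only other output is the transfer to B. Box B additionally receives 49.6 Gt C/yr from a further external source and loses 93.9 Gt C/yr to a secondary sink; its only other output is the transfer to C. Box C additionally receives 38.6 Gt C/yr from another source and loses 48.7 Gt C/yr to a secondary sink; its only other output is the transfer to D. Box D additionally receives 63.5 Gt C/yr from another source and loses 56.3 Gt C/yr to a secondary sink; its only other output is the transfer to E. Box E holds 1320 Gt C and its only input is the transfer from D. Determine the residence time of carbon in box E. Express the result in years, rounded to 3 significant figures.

Box A: F(A→B) = (75.4 + 109) − 37.9 = 146.50 Gt C/yr.
Box B: F(B→C) = (146.50 + 49.6) − 93.9 = 102.20 Gt C/yr.
Box C: F(C→D) = (102.20 + 38.6) − 48.7 = 92.100 Gt C/yr.
Box D: F(D→E) = (92.100 + 63.5) − 56.3 = 99.300 Gt C/yr.
Box E throughput = its input = 99.300 Gt C/yr; τ = 1320 / 99.300 = 13.29 yr.

13.3 yr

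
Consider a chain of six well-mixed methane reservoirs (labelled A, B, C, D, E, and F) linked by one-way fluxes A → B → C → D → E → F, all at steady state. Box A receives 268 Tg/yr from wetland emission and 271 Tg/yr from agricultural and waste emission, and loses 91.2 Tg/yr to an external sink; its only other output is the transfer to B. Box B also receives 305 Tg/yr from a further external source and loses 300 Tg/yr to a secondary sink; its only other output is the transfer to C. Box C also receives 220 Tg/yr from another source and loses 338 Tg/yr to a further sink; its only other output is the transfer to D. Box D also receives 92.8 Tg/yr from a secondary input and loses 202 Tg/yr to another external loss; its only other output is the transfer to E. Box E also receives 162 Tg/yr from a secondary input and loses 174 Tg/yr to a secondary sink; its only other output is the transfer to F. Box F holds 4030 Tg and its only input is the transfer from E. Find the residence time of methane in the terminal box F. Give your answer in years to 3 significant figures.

Box A: F(A→B) = (268 + 271) − 91.2 = 447.80 Tg/yr.
Box B: F(B→C) = (447.80 + 305) − 300 = 452.80 Tg/yr.
Box C: F(C→D) = (452.80 + 220) − 338 = 334.80 Tg/yr.
Box D: F(D→E) = (334.80 + 92.8) − 202 = 225.60 Tg/yr.
Box E: F(E→F) = (225.60 + 162) − 174 = 213.60 Tg/yr.
Box F throughput = its input = 213.60 Tg/yr; τ = 4030 / 213.60 = 18.87 yr.

18.9 yr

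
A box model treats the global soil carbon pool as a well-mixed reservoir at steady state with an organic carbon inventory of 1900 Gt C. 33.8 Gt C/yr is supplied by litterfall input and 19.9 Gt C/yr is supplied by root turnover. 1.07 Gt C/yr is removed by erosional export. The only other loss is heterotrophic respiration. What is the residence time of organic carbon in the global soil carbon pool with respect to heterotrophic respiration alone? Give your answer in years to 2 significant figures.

At steady state ΣF_in = ΣF_out.
ΣF_in = 33.8 + 19.9 = 53.700 Gt C/yr.
Heterotrophic respiration flux = ΣF_in − (1.07) = 53.700 − 1.070 = 52.63 Gt C/yr.
τ = M / F = 1900 / 52.63 = 36.10 yr.

36 yr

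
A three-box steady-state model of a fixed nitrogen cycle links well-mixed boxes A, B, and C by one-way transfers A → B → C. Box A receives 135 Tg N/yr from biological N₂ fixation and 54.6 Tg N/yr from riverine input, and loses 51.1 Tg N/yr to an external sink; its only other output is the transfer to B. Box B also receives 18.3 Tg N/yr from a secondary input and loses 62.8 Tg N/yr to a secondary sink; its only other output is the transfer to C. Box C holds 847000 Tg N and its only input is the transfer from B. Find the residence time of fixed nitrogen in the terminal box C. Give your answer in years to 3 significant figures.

Box A: F(A→B) = (135 + 54.6) − 51.1 = 138.50 Tg N/yr.
Box B: F(B→C) = (138.50 + 18.3) − 62.8 = 94.000 Tg N/yr.
Box C throughput = its input = 94.000 Tg N/yr; τ = 847000 / 94.000 = 9011 yr.

9010 yr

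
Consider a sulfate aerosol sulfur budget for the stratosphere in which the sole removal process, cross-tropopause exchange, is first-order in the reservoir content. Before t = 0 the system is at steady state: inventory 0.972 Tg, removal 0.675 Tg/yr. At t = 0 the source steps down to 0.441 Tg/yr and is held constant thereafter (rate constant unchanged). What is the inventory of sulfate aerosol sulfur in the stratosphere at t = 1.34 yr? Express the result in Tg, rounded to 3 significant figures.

Residence time τ = M₀/F₀ = 1.440 yr. The eventual steady state is M_∞ = M₀·(F₁/F₀) = 0.972 × 0.441/0.675 = 0.63504 Tg.
The anomaly ΔM(t) = M(t) − M_∞ decays as ΔM₀·e^(−t/τ) with ΔM₀ = 0.972 − 0.63504 = 0.3370 Tg.
At t = 1.34 yr, e^(−t/τ) = e^(−0.9306) = 0.3943, so ΔM = 0.1329 Tg and M = 0.63504 + 0.1329 = 0.76791 Tg.

0.768 Tg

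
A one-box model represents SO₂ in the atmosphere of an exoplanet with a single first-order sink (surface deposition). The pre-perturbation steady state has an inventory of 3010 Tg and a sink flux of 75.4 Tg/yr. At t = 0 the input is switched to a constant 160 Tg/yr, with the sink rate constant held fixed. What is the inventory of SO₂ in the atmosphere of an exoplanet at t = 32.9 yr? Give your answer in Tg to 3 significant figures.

4910 Tg

The sink rate constant is k = F₀/M₀ = 75.4/3010 = 0.02505 yr⁻¹.
Solving dM/dt = F₁ − kM with M(0) = M₀ gives M(t) = F₁/k + (M₀ − F₁/k)·e^(−kt).
F₁/k = 160/0.02505 = 6387.3 Tg; kt = 0.02505 × 32.9 = 0.8241, e^(−kt) = 0.4386.
M(32.9) = 6387.3 + (3010 − 6387.3) × 0.4386 = 6387.3 − 1481 = 4906.0 Tg.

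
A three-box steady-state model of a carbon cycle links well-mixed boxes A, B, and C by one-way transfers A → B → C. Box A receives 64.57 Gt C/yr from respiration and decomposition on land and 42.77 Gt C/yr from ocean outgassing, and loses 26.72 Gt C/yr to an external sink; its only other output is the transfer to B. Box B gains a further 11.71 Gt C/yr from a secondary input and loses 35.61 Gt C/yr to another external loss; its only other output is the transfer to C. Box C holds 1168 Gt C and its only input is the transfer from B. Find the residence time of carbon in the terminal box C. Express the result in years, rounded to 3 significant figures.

20.6 yr

Box A: F(A→B) = (64.57 + 42.77) − 26.72 = 80.620 Gt C/yr.
Box B: F(B→C) = (80.620 + 11.71) − 35.61 = 56.720 Gt C/yr.
Box C throughput = its input = 56.720 Gt C/yr; τ = 1168 / 56.720 = 20.59 yr.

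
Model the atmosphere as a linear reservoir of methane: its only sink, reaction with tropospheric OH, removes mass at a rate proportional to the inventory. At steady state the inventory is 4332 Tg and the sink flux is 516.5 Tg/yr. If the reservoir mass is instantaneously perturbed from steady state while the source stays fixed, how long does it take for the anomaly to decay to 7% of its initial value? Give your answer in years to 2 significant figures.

22 yr

For a linear reservoir the anomaly decays as exp(−t/τ) with τ = M/F = 4332/516.5 = 8.387 yr.
exp(−t/τ) = 0.07 ⇒ t = −τ ln(0.07) = 8.387 × 2.659 = 22.30 yr.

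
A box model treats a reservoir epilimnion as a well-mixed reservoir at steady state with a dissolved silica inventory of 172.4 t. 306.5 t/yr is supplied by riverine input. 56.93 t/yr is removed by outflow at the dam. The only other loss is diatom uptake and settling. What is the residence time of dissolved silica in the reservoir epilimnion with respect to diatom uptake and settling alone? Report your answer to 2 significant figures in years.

0.69 yr

At steady state ΣF_in = ΣF_out.
ΣF_in = 306.50 t/yr.
Diatom uptake and settling flux = ΣF_in − (56.93) = 306.50 − 56.93 = 249.6 t/yr.
τ = M / F = 172.4 / 249.6 = 0.6908 yr.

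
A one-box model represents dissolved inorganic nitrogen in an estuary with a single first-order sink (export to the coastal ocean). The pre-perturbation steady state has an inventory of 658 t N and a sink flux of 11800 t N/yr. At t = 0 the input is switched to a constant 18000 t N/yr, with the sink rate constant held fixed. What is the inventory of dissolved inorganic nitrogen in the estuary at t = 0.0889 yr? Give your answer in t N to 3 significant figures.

Residence time τ = M₀/F₀ = 0.05576 yr. The eventual steady state is M_∞ = M₀·(F₁/F₀) = 658 × 18000/11800 = 1003.7 t N.
The anomaly ΔM(t) = M(t) − M_∞ decays as ΔM₀·e^(−t/τ) with ΔM₀ = 658 − 1003.7 = −345.7 t N.
At t = 0.0889 yr, e^(−t/τ) = e^(−1.594) = 0.2031, so ΔM = −70.20 t N and M = 1003.7 − 70.20 = 933.53 t N.

934 t N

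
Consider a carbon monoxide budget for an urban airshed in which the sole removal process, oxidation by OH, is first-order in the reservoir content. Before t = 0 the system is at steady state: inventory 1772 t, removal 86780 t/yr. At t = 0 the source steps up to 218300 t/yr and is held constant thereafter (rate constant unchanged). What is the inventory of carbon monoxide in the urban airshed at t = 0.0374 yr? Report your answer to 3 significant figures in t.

τ = M₀/F₀ = 1772/86780 = 0.02042 yr; rate constant k = 1/τ.
New steady state M_∞ = F₁/k = F₁·τ = 218300 × 0.02042 = 4457.6 t.
M(t) = M_∞ + (M₀ − M_∞)·e^(−t/τ); t/τ = 0.0374/0.02042 = 1.832, so e^(−t/τ) = 0.1602.
M(t) = 4457.6 − 2686 × 0.1602 = 4027.4 t.

4030 t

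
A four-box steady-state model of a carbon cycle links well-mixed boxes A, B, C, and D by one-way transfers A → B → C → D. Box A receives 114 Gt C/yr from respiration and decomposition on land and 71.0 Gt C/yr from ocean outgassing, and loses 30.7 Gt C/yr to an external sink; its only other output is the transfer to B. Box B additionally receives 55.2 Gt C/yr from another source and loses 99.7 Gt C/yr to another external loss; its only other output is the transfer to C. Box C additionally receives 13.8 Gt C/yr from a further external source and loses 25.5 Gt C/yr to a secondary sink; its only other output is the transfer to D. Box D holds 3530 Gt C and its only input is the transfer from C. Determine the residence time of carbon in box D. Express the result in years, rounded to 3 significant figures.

Box A: F(A→B) = (114 + 71.0) − 30.7 = 154.30 Gt C/yr.
Box B: F(B→C) = (154.30 + 55.2) − 99.7 = 109.80 Gt C/yr.
Box C: F(C→D) = (109.80 + 13.8) − 25.5 = 98.100 Gt C/yr.
Box D throughput = its input = 98.100 Gt C/yr; τ = 3530 / 98.100 = 35.98 yr.

36.0 yr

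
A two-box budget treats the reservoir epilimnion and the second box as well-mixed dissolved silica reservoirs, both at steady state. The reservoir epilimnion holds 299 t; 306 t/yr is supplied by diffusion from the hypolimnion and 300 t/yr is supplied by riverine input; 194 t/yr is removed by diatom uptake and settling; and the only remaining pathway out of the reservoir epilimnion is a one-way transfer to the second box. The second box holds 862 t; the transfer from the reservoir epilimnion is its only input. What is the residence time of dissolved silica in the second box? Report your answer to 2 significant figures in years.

Balance the reservoir epilimnion: ΣF_in = 306 + 300 = 606.00 t/yr.
Transfer to the second box = ΣF_in − (194) = 412.00 t/yr.
At steady state the output of the second box equals its input, 412.00 t/yr.
τ = M / F = 862 / 412.00 = 2.092 yr.

2.1 yr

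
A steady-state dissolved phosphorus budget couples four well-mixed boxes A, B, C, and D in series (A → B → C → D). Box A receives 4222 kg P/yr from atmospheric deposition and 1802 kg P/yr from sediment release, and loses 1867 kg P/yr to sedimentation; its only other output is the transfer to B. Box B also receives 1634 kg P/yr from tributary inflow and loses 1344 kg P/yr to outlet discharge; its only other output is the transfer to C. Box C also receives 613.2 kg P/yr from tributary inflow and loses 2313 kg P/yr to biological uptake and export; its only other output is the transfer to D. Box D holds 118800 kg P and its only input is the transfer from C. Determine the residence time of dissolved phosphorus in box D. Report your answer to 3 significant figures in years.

43.2 yr

Box A: F(A→B) = (4222 + 1802) − 1867 = 4157.0 kg P/yr.
Box B: F(B→C) = (4157.0 + 1634) − 1344 = 4447.0 kg P/yr.
Box C: F(C→D) = (4447.0 + 613.2) − 2313 = 2747.2 kg P/yr.
Box D throughput = its input = 2747.2 kg P/yr; τ = 118800 / 2747.2 = 43.24 yr.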